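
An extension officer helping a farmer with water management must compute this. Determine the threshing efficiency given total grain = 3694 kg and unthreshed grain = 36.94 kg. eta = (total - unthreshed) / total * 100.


eta = (total - unthreshed) / total * 100
    = (3694 - 36.94) / 3694 * 100
    = 3657.06 / 3694 * 100
    = 99%


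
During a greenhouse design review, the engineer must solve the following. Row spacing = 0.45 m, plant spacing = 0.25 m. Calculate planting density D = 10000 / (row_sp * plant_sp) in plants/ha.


D = 10000 / (row_sp * plant_sp)
  = 10000 / (0.45 * 0.25)
  = 10000 / 0.1125
  = 88888.89 plants/ha


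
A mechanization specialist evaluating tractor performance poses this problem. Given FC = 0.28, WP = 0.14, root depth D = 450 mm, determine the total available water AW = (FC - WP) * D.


AW = (FC - WP) * D
   = (0.28 - 0.14) * 450
   = 0.14 * 450
   = 63 mm


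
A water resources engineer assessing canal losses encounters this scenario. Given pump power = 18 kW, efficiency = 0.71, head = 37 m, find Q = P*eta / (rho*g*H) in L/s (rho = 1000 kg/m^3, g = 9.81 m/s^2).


Q = (P * 1000 * eta) / (rho * g * H)
  = (18 * 1000 * 0.71) / (1000 * 9.81 * 37)
  = 12780 / 362970
  = 0.03521 m^3/s = 35.21 L/s


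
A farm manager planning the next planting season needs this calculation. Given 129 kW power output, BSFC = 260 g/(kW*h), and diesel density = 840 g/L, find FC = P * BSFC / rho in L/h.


FC = P * BSFC / rho_fuel
   = 129 * 260 / 840
   = 33540 / 840
   = 39.93 L/h


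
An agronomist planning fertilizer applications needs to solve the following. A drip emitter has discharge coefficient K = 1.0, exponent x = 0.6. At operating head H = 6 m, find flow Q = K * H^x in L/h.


Q = K * H^x
  = 1.0 * 6^0.6
  = 1.0 * 2.9302
  = 2.93 L/h


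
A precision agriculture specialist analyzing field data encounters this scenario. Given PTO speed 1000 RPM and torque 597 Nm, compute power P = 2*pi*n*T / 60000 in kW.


P = 2*pi*n*T / 60000
  = 2*pi * 1000 * 597 / 60000
  = 3751061.63 / 60000
  = 62.52 kW


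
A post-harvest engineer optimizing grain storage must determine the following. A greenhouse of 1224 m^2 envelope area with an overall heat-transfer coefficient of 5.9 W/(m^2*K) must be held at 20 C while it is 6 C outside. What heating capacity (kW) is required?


dT = 20 - (6) = 14 K
Q = U * A * dT
  = 5.9 * 1224 * 14
  = 101102.40 W = 101.10 kW


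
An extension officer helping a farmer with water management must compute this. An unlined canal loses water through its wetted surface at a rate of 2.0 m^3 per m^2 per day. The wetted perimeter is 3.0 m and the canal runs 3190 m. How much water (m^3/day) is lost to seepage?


S = C * P * L
  = 2.0 * 3.0 * 3190
  = 19140 m^3/day


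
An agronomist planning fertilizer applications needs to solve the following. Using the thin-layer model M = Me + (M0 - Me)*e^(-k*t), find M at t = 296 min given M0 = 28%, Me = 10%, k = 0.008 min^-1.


M = Me + (M0 - Me) * e^(-k*t)
  = 10 + (28 - 10) * e^(-0.008*296)
  = 10 + 18 * e^(-2.368)
  = 10 + 18 * 0.09367
  = 10 + 1.6860
  = 11.69%


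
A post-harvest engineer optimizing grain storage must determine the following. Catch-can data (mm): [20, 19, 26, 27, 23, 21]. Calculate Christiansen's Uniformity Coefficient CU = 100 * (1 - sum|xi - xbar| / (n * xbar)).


xbar = 136 / 6 = 22.667
sum|xi - xbar| = 16
CU = 100 * (1 - 16 / (6 * 22.667))
   = 100 * (1 - 0.1176)
   = 88.24%


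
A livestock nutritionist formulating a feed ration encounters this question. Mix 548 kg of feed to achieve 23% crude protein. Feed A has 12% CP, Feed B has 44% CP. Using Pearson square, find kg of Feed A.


parts_A = CP_b - target = 44 - 23 = 21
parts_B = target - CP_a = 23 - 12 = 11
total_parts = 21 + 11 = 32
Feed A = 548 * 21 / 32 = 359.63 kg
Feed B = 548 * 11 / 32 = 188.38 kg

359.63 kg


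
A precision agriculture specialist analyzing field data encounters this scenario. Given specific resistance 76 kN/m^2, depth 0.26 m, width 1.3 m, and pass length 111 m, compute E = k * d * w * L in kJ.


E = k * d * w * L
  = 76 * 0.26 * 1.3 * 111
  = 2851.37 kJ


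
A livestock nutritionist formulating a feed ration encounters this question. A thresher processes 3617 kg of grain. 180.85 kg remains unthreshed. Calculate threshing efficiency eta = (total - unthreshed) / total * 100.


eta = (total - unthreshed) / total * 100
    = (3617 - 180.85) / 3617 * 100
    = 3436.15 / 3617 * 100
    = 95%


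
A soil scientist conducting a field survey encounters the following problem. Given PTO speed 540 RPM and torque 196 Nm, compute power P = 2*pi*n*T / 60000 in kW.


P = 2*pi*n*T / 60000
  = 2*pi * 540 * 196 / 60000
  = 665012.33 / 60000
  = 11.08 kW


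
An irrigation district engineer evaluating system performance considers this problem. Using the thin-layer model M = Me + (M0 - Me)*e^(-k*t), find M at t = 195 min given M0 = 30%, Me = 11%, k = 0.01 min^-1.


M = Me + (M0 - Me) * e^(-k*t)
  = 11 + (30 - 11) * e^(-0.01*195)
  = 11 + 19 * e^(-1.950)
  = 11 + 19 * 0.14227
  = 11 + 2.7032
  = 13.70%


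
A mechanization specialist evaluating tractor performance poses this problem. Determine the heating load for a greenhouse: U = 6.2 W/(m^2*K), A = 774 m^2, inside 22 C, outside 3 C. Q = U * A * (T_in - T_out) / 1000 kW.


dT = 22 - (3) = 19 K
Q = U * A * dT
  = 6.2 * 774 * 19
  = 91177.20 W = 91.18 kW


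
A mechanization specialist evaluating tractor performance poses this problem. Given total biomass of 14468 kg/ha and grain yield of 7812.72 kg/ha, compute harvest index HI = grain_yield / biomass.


HI = grain_yield / biomass
   = 7812.72 / 14468
   = 0.54


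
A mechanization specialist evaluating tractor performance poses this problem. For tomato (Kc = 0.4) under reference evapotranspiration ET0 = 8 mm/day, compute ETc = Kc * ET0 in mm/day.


ETc = Kc * ET0
    = 0.4 * 8
    = 3.20 mm/day


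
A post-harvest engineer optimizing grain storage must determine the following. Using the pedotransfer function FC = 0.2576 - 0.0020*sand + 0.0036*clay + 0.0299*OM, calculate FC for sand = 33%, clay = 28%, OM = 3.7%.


FC = 0.2576 - 0.0020*33 + 0.0036*28 + 0.0299*3.7
   = 0.2576 - 0.0660 + 0.1008 + 0.1106
   = 0.4030


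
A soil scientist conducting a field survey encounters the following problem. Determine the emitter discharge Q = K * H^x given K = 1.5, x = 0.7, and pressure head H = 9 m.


Q = K * H^x
  = 1.5 * 9^0.7
  = 1.5 * 4.6555
  = 6.98 L/h


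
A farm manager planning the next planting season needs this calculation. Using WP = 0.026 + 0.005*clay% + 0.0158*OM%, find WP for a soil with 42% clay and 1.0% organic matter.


WP = 0.026 + 0.005*42 + 0.0158*1.0
   = 0.026 + 0.2100 + 0.0158
   = 0.2518


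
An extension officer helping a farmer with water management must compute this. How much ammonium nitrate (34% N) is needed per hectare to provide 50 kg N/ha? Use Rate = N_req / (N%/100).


Rate = N_required / (N_content / 100)
     = 50 / (34 / 100)
     = 50 / 0.34
     = 147.06 kg/ha


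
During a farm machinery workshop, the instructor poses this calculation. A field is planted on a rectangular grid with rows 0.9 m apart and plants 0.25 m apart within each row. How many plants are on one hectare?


D = 10000 / (row_sp * plant_sp)
  = 10000 / (0.9 * 0.25)
  = 10000 / 0.2250
  = 44444.44 plants/ha


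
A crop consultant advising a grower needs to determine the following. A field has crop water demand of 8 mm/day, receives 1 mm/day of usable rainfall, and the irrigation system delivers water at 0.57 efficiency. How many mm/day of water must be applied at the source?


IWR = (ETc - Pe) / Ea
    = (8 - 1) / 0.57
    = 7 / 0.57
    = 12.28 mm/day


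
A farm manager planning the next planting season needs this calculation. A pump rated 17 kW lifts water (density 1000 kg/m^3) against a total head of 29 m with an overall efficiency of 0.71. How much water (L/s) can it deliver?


Q = (P * 1000 * eta) / (rho * g * H)
  = (17 * 1000 * 0.71) / (1000 * 9.81 * 29)
  = 12070 / 284490
  = 0.04243 m^3/s = 42.43 L/s


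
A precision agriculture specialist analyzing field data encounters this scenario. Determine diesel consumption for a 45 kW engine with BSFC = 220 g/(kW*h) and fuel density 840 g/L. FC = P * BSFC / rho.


FC = P * BSFC / rho_fuel
   = 45 * 220 / 840
   = 9900 / 840
   = 11.79 L/h


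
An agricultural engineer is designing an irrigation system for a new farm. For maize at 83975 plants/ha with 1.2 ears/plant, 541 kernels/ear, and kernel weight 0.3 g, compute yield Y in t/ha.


Y = density * ears * kernels * kw
  = 83975 * 1.2 * 541 * 0.3 g/ha
  = 16354971 g/ha
  = 16354.97 kg/ha = 16.35 t/ha


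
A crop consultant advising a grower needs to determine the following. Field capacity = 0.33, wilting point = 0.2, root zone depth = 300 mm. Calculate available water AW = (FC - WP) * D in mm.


AW = (FC - WP) * D
   = (0.33 - 0.2) * 300
   = 0.13 * 300
   = 39 mm


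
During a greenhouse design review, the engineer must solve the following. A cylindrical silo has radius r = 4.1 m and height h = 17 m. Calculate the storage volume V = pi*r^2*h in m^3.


V = pi * r^2 * h
  = pi * 4.1^2 * 17
  = pi * 16.81 * 17
  = 897.77 m^3


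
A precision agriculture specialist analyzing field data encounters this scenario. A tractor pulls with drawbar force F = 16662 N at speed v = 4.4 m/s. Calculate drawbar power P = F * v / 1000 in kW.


P = F * v / 1000
  = 16662 * 4.4 / 1000
  = 73312.80 / 1000
  = 73.31 kW


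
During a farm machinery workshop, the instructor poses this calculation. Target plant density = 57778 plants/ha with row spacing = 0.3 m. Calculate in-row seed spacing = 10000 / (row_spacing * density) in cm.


spacing = 10000 / (row_sp * density)
        = 10000 / (0.3 * 57778)
        = 10000 / 17333.40
        = 0.57692 m = 57.69 cm


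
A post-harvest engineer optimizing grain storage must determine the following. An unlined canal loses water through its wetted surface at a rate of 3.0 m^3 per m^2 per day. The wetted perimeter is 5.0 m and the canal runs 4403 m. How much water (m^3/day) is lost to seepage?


S = C * P * L
  = 3.0 * 5.0 * 4403
  = 66045 m^3/day


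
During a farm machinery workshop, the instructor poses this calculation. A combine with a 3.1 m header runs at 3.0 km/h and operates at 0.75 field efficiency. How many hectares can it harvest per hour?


C = w * v * eta_f / 10
  = 3.1 * 3.0 * 0.75 / 10
  = 6.98 / 10
  = 0.70 ha/h


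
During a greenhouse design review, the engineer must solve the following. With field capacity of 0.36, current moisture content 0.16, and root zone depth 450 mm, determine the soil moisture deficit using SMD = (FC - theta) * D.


SMD = (FC - theta) * D
    = (0.36 - 0.16) * 450
    = 0.200 * 450
    = 90 mm


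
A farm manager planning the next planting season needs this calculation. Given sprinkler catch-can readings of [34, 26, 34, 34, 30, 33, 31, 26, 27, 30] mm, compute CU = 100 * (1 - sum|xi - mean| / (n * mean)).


xbar = 305 / 10 = 30.500
sum|xi - xbar| = 27
CU = 100 * (1 - 27 / (10 * 30.500))
   = 100 * (1 - 0.0885)
   = 91.15%


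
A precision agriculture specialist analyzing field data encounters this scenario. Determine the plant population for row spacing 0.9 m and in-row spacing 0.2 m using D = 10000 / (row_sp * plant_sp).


D = 10000 / (row_sp * plant_sp)
  = 10000 / (0.9 * 0.2)
  = 10000 / 0.1800
  = 55555.56 plants/ha


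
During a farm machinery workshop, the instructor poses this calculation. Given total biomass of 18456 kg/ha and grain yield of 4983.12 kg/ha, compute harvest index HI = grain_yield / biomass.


HI = grain_yield / biomass
   = 4983.12 / 18456
   = 0.27


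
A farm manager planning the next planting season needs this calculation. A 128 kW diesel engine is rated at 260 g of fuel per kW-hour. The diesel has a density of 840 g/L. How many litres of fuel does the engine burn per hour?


FC = P * BSFC / rho_fuel
   = 128 * 260 / 840
   = 33280 / 840
   = 39.62 L/h


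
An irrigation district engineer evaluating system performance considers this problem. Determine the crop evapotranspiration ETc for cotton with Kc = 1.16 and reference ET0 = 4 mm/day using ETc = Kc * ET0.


ETc = Kc * ET0
    = 1.16 * 4
    = 4.64 mm/day


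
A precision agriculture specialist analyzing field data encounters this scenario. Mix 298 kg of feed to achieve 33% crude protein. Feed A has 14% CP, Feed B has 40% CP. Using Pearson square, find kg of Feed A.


parts_A = CP_b - target = 40 - 33 = 7
parts_B = target - CP_a = 33 - 14 = 19
total_parts = 7 + 19 = 26
Feed A = 298 * 7 / 26 = 80.23 kg
Feed B = 298 * 19 / 26 = 217.77 kg

80.23 kg


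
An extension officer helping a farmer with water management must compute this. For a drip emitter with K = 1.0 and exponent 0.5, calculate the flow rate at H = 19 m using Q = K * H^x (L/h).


Q = K * H^x
  = 1.0 * 19^0.5
  = 1.0 * 4.3589
  = 4.36 L/h


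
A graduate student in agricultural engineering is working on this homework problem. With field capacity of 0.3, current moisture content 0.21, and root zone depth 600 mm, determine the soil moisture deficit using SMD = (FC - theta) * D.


SMD = (FC - theta) * D
    = (0.3 - 0.21) * 600
    = 0.090 * 600
    = 54 mm


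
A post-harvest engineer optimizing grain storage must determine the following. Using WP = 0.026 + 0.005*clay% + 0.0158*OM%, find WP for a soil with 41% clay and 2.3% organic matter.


WP = 0.026 + 0.005*41 + 0.0158*2.3
   = 0.026 + 0.2050 + 0.0363
   = 0.2673


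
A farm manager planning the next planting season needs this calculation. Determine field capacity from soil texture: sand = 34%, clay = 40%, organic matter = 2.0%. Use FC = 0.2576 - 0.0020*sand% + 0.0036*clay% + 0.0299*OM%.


FC = 0.2576 - 0.0020*34 + 0.0036*40 + 0.0299*2.0
   = 0.2576 - 0.0680 + 0.1440 + 0.0598
   = 0.3934


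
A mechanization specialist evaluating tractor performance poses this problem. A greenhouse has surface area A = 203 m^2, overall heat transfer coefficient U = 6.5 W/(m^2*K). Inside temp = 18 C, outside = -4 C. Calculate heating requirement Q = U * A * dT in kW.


dT = 18 - (-4) = 22 K
Q = U * A * dT
  = 6.5 * 203 * 22
  = 29029 W = 29.03 kW


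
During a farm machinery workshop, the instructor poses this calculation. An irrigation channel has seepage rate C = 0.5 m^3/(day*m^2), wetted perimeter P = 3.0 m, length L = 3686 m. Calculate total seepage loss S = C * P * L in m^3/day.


S = C * P * L
  = 0.5 * 3.0 * 3686
  = 5529 m^3/day


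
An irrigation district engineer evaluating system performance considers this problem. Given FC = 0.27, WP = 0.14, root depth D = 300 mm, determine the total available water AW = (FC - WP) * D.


AW = (FC - WP) * D
   = (0.27 - 0.14) * 300
   = 0.13 * 300
   = 39 mm


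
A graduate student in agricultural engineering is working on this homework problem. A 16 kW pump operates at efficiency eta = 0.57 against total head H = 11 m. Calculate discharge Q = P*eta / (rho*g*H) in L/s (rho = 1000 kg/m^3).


Q = (P * 1000 * eta) / (rho * g * H)
  = (16 * 1000 * 0.57) / (1000 * 9.81 * 11)
  = 9120 / 107910
  = 0.08451 m^3/s = 84.51 L/s


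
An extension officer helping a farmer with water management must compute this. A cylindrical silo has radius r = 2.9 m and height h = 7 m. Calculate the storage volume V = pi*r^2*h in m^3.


V = pi * r^2 * h
  = pi * 2.9^2 * 7
  = pi * 8.41 * 7
  = 184.95 m^3


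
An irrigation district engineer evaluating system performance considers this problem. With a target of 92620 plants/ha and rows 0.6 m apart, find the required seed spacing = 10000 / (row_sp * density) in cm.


spacing = 10000 / (row_sp * density)
        = 10000 / (0.6 * 92620)
        = 10000 / 55572
        = 0.17995 m = 17.99 cm


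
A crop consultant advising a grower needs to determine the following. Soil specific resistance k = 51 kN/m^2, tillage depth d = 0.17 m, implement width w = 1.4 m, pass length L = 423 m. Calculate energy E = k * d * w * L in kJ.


E = k * d * w * L
  = 51 * 0.17 * 1.4 * 423
  = 5134.37 kJ


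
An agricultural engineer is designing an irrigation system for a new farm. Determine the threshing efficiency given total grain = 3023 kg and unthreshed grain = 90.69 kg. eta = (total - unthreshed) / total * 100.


eta = (total - unthreshed) / total * 100
    = (3023 - 90.69) / 3023 * 100
    = 2932.31 / 3023 * 100
    = 97%


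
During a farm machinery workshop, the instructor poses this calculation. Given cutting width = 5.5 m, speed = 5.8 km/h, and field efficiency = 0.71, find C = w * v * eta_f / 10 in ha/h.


C = w * v * eta_f / 10
  = 5.5 * 5.8 * 0.71 / 10
  = 22.65 / 10
  = 2.26 ha/h


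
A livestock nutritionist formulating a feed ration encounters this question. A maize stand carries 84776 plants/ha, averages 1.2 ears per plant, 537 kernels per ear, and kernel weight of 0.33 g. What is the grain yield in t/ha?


Y = density * ears * kernels * kw
  = 84776 * 1.2 * 537 * 0.33 g/ha
  = 18027785.95 g/ha
  = 18027.79 kg/ha = 18.03 t/ha


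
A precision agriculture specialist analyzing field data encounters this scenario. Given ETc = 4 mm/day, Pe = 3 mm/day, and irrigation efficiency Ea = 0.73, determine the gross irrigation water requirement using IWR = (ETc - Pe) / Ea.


IWR = (ETc - Pe) / Ea
    = (4 - 3) / 0.73
    = 1 / 0.73
    = 1.37 mm/day


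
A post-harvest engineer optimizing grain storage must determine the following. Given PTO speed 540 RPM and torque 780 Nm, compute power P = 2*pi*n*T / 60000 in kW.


P = 2*pi*n*T / 60000
  = 2*pi * 540 * 780 / 60000
  = 2646477.65 / 60000
  = 44.11 kW


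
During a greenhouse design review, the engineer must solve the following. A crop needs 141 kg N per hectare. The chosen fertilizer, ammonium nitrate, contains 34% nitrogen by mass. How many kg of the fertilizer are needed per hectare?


Rate = N_required / (N_content / 100)
     = 141 / (34 / 100)
     = 141 / 0.34
     = 414.71 kg/ha


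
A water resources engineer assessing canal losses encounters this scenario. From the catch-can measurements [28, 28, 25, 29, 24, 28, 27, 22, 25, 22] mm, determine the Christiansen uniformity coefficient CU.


xbar = 258 / 10 = 25.800
sum|xi - xbar| = 22
CU = 100 * (1 - 22 / (10 * 25.800))
   = 100 * (1 - 0.0853)
   = 91.47%


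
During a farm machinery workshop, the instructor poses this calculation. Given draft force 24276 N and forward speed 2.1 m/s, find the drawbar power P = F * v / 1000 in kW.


P = F * v / 1000
  = 24276 * 2.1 / 1000
  = 50979.60 / 1000
  = 50.98 kW


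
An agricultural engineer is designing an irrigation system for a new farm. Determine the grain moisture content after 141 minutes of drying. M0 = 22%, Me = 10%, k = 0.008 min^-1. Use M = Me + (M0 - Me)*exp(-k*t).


M = Me + (M0 - Me) * e^(-k*t)
  = 10 + (22 - 10) * e^(-0.008*141)
  = 10 + 12 * e^(-1.128)
  = 10 + 12 * 0.32368
  = 10 + 3.8842
  = 13.88%


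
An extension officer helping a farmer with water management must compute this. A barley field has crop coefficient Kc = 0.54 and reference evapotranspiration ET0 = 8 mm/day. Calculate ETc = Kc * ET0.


ETc = Kc * ET0
    = 0.54 * 8
    = 4.32 mm/day


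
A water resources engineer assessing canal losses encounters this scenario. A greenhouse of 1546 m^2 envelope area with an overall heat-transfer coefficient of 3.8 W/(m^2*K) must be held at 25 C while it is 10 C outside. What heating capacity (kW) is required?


dT = 25 - (10) = 15 K
Q = U * A * dT
  = 3.8 * 1546 * 15
  = 88122 W = 88.12 kW


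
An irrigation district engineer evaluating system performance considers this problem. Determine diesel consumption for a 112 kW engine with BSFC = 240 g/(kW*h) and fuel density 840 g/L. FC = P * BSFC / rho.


FC = P * BSFC / rho_fuel
   = 112 * 240 / 840
   = 26880 / 840
   = 32 L/h


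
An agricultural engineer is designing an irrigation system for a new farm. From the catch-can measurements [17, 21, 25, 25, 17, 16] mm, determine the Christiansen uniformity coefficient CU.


xbar = 121 / 6 = 20.167
sum|xi - xbar| = 21
CU = 100 * (1 - 21 / (6 * 20.167))
   = 100 * (1 - 0.1736)
   = 82.64%


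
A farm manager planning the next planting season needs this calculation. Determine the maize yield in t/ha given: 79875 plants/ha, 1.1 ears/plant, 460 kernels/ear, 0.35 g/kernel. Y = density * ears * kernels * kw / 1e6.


Y = density * ears * kernels * kw
  = 79875 * 1.1 * 460 * 0.35 g/ha
  = 14145862.50 g/ha
  = 14145.86 kg/ha = 14.15 t/ha


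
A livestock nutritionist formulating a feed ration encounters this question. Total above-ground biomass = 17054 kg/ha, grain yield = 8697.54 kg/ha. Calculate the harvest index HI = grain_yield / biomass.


HI = grain_yield / biomass
   = 8697.54 / 17054
   = 0.51


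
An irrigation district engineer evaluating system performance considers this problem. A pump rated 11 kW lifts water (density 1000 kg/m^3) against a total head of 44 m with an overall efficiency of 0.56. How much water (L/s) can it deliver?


Q = (P * 1000 * eta) / (rho * g * H)
  = (11 * 1000 * 0.56) / (1000 * 9.81 * 44)
  = 6160 / 431640
  = 0.01427 m^3/s = 14.27 L/s


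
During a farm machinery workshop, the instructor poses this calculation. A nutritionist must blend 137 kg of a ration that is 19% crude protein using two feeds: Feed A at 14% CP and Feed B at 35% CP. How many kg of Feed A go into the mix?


parts_A = CP_b - target = 35 - 19 = 16
parts_B = target - CP_a = 19 - 14 = 5
total_parts = 16 + 5 = 21
Feed A = 137 * 16 / 21 = 104.38 kg
Feed B = 137 * 5 / 21 = 32.62 kg

104.38 kg


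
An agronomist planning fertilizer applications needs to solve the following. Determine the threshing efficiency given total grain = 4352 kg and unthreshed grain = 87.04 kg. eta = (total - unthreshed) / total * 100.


eta = (total - unthreshed) / total * 100
    = (4352 - 87.04) / 4352 * 100
    = 4264.96 / 4352 * 100
    = 98%


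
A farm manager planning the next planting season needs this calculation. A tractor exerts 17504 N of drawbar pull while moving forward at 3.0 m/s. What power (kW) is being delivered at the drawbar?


P = F * v / 1000
  = 17504 * 3.0 / 1000
  = 52512 / 1000
  = 52.51 kW


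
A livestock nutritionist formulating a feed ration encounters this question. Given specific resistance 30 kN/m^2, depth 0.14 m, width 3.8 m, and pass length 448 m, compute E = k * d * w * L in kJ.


E = k * d * w * L
  = 30 * 0.14 * 3.8 * 448
  = 7150.08 kJ


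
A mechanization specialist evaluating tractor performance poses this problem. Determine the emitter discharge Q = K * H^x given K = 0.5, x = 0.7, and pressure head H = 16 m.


Q = K * H^x
  = 0.5 * 16^0.7
  = 0.5 * 6.9644
  = 3.48 L/h


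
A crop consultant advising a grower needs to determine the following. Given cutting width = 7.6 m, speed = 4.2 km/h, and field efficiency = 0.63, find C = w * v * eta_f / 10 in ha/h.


C = w * v * eta_f / 10
  = 7.6 * 4.2 * 0.63 / 10
  = 20.11 / 10
  = 2.01 ha/h


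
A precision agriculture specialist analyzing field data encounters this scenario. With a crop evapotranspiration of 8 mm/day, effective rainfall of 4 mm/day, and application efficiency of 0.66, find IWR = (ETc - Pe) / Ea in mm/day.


IWR = (ETc - Pe) / Ea
    = (8 - 4) / 0.66
    = 4 / 0.66
    = 6.06 mm/day


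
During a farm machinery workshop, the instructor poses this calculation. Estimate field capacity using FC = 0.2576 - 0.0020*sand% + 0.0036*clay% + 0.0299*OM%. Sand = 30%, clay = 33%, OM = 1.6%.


FC = 0.2576 - 0.0020*30 + 0.0036*33 + 0.0299*1.6
   = 0.2576 - 0.0600 + 0.1188 + 0.0478
   = 0.3642


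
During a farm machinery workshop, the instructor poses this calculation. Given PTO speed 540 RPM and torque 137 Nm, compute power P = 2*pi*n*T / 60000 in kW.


P = 2*pi*n*T / 60000
  = 2*pi * 540 * 137 / 60000
  = 464830.05 / 60000
  = 7.75 kW


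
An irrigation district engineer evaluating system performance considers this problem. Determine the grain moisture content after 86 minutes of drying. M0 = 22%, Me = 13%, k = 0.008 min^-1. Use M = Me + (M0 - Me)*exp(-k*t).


M = Me + (M0 - Me) * e^(-k*t)
  = 13 + (22 - 13) * e^(-0.008*86)
  = 13 + 9 * e^(-0.688)
  = 13 + 9 * 0.50258
  = 13 + 4.5232
  = 17.52%


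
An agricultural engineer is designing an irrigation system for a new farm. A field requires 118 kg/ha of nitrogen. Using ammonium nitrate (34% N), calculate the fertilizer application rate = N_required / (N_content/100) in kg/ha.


Rate = N_required / (N_content / 100)
     = 118 / (34 / 100)
     = 118 / 0.34
     = 347.06 kg/ha


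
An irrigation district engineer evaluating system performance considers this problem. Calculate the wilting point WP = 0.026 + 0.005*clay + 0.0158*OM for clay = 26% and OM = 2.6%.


WP = 0.026 + 0.005*26 + 0.0158*2.6
   = 0.026 + 0.1300 + 0.0411
   = 0.1971


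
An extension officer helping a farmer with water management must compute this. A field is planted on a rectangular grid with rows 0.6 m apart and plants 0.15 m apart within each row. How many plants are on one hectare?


D = 10000 / (row_sp * plant_sp)
  = 10000 / (0.6 * 0.15)
  = 10000 / 0.0900
  = 111111.11 plants/ha


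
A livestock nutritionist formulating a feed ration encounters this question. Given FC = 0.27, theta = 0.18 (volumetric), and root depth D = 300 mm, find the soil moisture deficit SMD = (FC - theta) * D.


SMD = (FC - theta) * D
    = (0.27 - 0.18) * 300
    = 0.090 * 300
    = 27 mm


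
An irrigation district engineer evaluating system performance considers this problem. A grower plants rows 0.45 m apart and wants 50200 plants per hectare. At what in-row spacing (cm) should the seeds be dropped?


spacing = 10000 / (row_sp * density)
        = 10000 / (0.45 * 50200)
        = 10000 / 22590
        = 0.44267 m = 44.27 cm


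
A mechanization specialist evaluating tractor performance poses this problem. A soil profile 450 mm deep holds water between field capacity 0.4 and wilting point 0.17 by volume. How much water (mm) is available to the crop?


AW = (FC - WP) * D
   = (0.4 - 0.17) * 450
   = 0.23 * 450
   = 103.50 mm


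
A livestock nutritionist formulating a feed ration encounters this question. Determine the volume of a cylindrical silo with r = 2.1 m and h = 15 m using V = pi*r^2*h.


V = pi * r^2 * h
  = pi * 2.1^2 * 15
  = pi * 4.41 * 15
  = 207.82 m^3


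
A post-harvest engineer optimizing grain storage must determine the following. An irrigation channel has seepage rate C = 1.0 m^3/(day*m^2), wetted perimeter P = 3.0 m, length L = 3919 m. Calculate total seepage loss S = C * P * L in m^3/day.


S = C * P * L
  = 1.0 * 3.0 * 3919
  = 11757 m^3/day


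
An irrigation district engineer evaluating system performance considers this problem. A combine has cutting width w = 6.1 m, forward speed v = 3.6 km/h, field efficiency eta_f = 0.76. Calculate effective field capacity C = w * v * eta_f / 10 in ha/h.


C = w * v * eta_f / 10
  = 6.1 * 3.6 * 0.76 / 10
  = 16.69 / 10
  = 1.67 ha/h


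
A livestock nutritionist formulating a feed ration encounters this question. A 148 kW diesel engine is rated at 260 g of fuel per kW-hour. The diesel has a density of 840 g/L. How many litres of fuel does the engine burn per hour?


FC = P * BSFC / rho_fuel
   = 148 * 260 / 840
   = 38480 / 840
   = 45.81 L/h


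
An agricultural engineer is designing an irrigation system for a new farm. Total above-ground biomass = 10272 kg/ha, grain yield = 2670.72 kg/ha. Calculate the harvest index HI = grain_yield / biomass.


HI = grain_yield / biomass
   = 2670.72 / 10272
   = 0.26


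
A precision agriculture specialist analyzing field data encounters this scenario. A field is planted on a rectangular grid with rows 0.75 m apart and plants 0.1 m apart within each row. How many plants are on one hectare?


D = 10000 / (row_sp * plant_sp)
  = 10000 / (0.75 * 0.1)
  = 10000 / 0.0750
  = 133333.33 plants/ha


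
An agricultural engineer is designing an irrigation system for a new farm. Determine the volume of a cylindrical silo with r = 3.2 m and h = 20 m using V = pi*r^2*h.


V = pi * r^2 * h
  = pi * 3.2^2 * 20
  = pi * 10.24 * 20
  = 643.40 m^3


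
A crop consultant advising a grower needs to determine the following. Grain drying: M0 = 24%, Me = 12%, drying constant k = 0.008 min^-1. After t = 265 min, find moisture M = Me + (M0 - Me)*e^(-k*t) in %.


M = Me + (M0 - Me) * e^(-k*t)
  = 12 + (24 - 12) * e^(-0.008*265)
  = 12 + 12 * e^(-2.120)
  = 12 + 12 * 0.12003
  = 12 + 1.4404
  = 13.44%


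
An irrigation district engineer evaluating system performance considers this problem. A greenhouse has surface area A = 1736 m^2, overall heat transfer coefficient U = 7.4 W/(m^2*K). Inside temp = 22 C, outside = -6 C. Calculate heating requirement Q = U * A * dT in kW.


dT = 22 - (-6) = 28 K
Q = U * A * dT
  = 7.4 * 1736 * 28
  = 359699.20 W = 359.70 kW


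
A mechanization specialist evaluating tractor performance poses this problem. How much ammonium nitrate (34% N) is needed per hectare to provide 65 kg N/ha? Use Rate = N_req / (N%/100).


Rate = N_required / (N_content / 100)
     = 65 / (34 / 100)
     = 65 / 0.34
     = 191.18 kg/ha


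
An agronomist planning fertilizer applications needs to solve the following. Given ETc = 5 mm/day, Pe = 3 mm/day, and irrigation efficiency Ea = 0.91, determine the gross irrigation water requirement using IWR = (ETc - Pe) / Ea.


IWR = (ETc - Pe) / Ea
    = (5 - 3) / 0.91
    = 2 / 0.91
    = 2.20 mm/day


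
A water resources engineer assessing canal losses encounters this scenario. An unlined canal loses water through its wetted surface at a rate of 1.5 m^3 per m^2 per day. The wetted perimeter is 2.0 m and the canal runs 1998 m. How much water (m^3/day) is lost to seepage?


S = C * P * L
  = 1.5 * 2.0 * 1998
  = 5994 m^3/day


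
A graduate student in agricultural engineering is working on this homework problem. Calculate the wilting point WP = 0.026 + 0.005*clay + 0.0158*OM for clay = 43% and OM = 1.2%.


WP = 0.026 + 0.005*43 + 0.0158*1.2
   = 0.026 + 0.2150 + 0.0190
   = 0.2600


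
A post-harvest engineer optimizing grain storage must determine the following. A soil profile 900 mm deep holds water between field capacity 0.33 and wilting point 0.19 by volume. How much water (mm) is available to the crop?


AW = (FC - WP) * D
   = (0.33 - 0.19) * 900
   = 0.14 * 900
   = 126 mm


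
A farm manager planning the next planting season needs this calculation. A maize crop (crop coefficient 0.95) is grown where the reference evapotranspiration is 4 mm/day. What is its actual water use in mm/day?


ETc = Kc * ET0
    = 0.95 * 4
    = 3.80 mm/day


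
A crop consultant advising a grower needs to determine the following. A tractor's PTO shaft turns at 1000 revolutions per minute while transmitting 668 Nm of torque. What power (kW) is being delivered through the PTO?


P = 2*pi*n*T / 60000
  = 2*pi * 1000 * 668 / 60000
  = 4197167.79 / 60000
  = 69.95 kW


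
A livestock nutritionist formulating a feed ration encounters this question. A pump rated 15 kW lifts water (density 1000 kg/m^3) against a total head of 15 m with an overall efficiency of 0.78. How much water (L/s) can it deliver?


Q = (P * 1000 * eta) / (rho * g * H)
  = (15 * 1000 * 0.78) / (1000 * 9.81 * 15)
  = 11700 / 147150
  = 0.07951 m^3/s = 79.51 L/s


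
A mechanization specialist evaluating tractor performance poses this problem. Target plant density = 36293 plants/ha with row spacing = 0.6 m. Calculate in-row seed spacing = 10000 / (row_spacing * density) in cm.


spacing = 10000 / (row_sp * density)
        = 10000 / (0.6 * 36293)
        = 10000 / 21775.80
        = 0.45923 m = 45.92 cm


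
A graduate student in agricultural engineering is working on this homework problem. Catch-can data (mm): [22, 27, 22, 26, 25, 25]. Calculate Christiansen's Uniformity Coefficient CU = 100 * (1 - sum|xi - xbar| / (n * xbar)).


xbar = 147 / 6 = 24.500
sum|xi - xbar| = 10
CU = 100 * (1 - 10 / (6 * 24.500))
   = 100 * (1 - 0.0680)
   = 93.20%


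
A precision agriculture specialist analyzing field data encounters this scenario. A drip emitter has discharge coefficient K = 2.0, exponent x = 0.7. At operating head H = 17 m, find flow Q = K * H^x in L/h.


Q = K * H^x
  = 2.0 * 17^0.7
  = 2.0 * 7.2663
  = 14.53 L/h


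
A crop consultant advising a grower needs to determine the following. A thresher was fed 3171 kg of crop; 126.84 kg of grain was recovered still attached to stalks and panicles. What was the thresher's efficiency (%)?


eta = (total - unthreshed) / total * 100
    = (3171 - 126.84) / 3171 * 100
    = 3044.16 / 3171 * 100
    = 96%


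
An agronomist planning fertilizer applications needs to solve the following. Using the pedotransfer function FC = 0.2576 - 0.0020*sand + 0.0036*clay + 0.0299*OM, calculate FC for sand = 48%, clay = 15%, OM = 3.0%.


FC = 0.2576 - 0.0020*48 + 0.0036*15 + 0.0299*3.0
   = 0.2576 - 0.0960 + 0.0540 + 0.0897
   = 0.3053


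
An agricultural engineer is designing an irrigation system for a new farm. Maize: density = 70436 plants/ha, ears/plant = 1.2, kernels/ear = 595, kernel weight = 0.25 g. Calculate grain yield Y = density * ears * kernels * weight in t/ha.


Y = density * ears * kernels * kw
  = 70436 * 1.2 * 595 * 0.25 g/ha
  = 12572826 g/ha
  = 12572.83 kg/ha = 12.57 t/ha


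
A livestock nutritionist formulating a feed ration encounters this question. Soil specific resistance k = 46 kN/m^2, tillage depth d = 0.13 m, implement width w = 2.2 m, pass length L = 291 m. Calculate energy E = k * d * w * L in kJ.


E = k * d * w * L
  = 46 * 0.13 * 2.2 * 291
  = 3828.40 kJ


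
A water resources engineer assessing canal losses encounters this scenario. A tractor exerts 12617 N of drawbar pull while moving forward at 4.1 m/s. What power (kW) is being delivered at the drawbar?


P = F * v / 1000
  = 12617 * 4.1 / 1000
  = 51729.70 / 1000
  = 51.73 kW


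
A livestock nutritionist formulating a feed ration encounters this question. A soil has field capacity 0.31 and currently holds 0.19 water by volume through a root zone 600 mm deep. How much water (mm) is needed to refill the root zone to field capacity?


SMD = (FC - theta) * D
    = (0.31 - 0.19) * 600
    = 0.120 * 600
    = 72 mm


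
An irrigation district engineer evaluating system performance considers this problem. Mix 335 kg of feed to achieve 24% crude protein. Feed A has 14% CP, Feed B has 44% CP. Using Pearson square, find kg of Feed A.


parts_A = CP_b - target = 44 - 24 = 20
parts_B = target - CP_a = 24 - 14 = 10
total_parts = 20 + 10 = 30
Feed A = 335 * 20 / 30 = 223.33 kg
Feed B = 335 * 10 / 30 = 111.67 kg

223.33 kg


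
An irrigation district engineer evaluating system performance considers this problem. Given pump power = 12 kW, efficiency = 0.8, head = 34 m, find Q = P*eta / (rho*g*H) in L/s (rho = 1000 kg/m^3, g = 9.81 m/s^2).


Q = (P * 1000 * eta) / (rho * g * H)
  = (12 * 1000 * 0.8) / (1000 * 9.81 * 34)
  = 9600 / 333540
  = 0.02878 m^3/s = 28.78 L/s


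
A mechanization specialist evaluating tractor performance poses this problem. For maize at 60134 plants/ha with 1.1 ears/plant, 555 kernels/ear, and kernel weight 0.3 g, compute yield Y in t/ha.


Y = density * ears * kernels * kw
  = 60134 * 1.1 * 555 * 0.3 g/ha
  = 11013542.10 g/ha
  = 11013.54 kg/ha = 11.01 t/ha


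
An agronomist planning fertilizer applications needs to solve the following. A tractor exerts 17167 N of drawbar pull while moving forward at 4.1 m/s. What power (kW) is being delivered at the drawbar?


P = F * v / 1000
  = 17167 * 4.1 / 1000
  = 70384.70 / 1000
  = 70.38 kW


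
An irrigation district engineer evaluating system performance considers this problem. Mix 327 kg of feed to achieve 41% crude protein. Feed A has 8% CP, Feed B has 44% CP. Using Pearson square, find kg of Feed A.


parts_A = CP_b - target = 44 - 41 = 3
parts_B = target - CP_a = 41 - 8 = 33
total_parts = 3 + 33 = 36
Feed A = 327 * 3 / 36 = 27.25 kg
Feed B = 327 * 33 / 36 = 299.75 kg

27.25 kg


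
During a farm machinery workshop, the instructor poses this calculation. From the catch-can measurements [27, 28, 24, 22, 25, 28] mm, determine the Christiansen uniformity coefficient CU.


xbar = 154 / 6 = 25.667
sum|xi - xbar| = 12
CU = 100 * (1 - 12 / (6 * 25.667))
   = 100 * (1 - 0.0779)
   = 92.21%


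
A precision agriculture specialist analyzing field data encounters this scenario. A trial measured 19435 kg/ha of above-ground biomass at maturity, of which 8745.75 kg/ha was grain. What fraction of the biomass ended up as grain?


HI = grain_yield / biomass
   = 8745.75 / 19435
   = 0.45


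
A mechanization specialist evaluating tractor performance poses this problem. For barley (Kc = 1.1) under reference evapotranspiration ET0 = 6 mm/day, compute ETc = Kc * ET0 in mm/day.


ETc = Kc * ET0
    = 1.1 * 6
    = 6.60 mm/day


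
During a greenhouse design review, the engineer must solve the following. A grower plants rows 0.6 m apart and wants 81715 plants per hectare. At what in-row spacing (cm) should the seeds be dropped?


spacing = 10000 / (row_sp * density)
        = 10000 / (0.6 * 81715)
        = 10000 / 49029
        = 0.20396 m = 20.40 cm


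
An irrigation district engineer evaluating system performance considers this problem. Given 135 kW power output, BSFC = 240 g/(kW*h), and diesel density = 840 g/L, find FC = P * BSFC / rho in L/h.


FC = P * BSFC / rho_fuel
   = 135 * 240 / 840
   = 32400 / 840
   = 38.57 L/h


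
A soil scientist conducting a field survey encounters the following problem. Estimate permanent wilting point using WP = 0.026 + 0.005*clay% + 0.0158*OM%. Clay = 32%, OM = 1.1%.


WP = 0.026 + 0.005*32 + 0.0158*1.1
   = 0.026 + 0.1600 + 0.0174
   = 0.2034


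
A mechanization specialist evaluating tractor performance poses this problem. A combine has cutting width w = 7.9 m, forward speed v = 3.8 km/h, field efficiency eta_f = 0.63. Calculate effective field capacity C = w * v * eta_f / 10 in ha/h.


C = w * v * eta_f / 10
  = 7.9 * 3.8 * 0.63 / 10
  = 18.91 / 10
  = 1.89 ha/h


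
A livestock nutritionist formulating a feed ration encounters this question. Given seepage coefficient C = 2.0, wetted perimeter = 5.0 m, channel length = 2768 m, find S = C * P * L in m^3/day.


S = C * P * L
  = 2.0 * 5.0 * 2768
  = 27680 m^3/day


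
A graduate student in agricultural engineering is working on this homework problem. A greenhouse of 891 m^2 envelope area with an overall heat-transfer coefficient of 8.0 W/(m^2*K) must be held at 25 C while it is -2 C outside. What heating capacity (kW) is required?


dT = 25 - (-2) = 27 K
Q = U * A * dT
  = 8.0 * 891 * 27
  = 192456 W = 192.46 kW


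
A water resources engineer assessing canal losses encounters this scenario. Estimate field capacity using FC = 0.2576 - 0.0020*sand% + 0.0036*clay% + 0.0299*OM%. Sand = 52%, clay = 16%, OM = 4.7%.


FC = 0.2576 - 0.0020*52 + 0.0036*16 + 0.0299*4.7
   = 0.2576 - 0.1040 + 0.0576 + 0.1405
   = 0.3517


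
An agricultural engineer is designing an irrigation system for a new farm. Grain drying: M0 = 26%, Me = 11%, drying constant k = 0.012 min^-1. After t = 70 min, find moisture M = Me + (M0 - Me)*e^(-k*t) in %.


M = Me + (M0 - Me) * e^(-k*t)
  = 11 + (26 - 11) * e^(-0.012*70)
  = 11 + 15 * e^(-0.840)
  = 11 + 15 * 0.43171
  = 11 + 6.4757
  = 17.48%


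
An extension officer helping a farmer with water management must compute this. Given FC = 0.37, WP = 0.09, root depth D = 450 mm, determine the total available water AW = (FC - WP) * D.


AW = (FC - WP) * D
   = (0.37 - 0.09) * 450
   = 0.28 * 450
   = 126 mm


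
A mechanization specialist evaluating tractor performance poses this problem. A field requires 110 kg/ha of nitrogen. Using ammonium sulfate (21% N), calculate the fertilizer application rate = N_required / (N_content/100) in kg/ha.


Rate = N_required / (N_content / 100)
     = 110 / (21 / 100)
     = 110 / 0.21
     = 523.81 kg/ha
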